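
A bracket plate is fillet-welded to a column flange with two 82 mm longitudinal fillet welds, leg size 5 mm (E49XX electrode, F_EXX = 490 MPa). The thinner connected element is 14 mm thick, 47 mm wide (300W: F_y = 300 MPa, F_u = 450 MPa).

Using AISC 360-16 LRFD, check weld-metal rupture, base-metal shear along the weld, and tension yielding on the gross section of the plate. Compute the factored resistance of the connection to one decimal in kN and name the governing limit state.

Weld metal: throat = 0.707×5 = 3.535 mm, L = 2×82 = 164 mm. φR_n = 0.75 × 0.6 × 490 × 3.535 × 164 = 127.8 kN.
Base metal shear (14 mm plate): yield φR_n = 1.0×0.6×300×14×164 = 413.3 kN; rupture φR_n = 0.75×0.6×450×14×164 = 464.9 kN; take 413.3 kN (yield).
Tension yield (gross): A_g = 47×14 = 658 mm². φR_n = 0.90 × 300 × 658 = 177.7 kN.
Governing: min(127.8, 413.3, 177.7) = 127.8 kN → weld metal.

127.8 kN (weld metal governs)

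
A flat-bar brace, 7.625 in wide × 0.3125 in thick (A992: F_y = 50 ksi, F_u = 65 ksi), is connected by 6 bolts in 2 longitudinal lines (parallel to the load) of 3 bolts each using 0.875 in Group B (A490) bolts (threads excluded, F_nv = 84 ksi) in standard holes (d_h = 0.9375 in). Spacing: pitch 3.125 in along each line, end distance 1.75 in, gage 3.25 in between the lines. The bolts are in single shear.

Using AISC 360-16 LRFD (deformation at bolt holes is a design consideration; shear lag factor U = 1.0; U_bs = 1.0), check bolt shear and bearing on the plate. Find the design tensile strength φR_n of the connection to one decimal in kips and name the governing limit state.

174.8 kips (bearing governs)

Bolt shear: A_b = π(0.875)²/4 = 0.60132 in². φR_n = 0.75 × 84 × 0.60132 × 6 × 1 = 227.3 kips.
Bearing (0.3125 in plate, F_u = 65 ksi): end bolts L_c = 1.75 − 0.9375/2 = 1.28125, R_n = min(1.2×1.28125×0.3125×65, 2.4×0.875×0.3125×65) = 31.23 kips/bolt; interior L_c = 3.125 − 0.9375 = 2.1875, R_n = 42.656 kips/bolt. φR_n = 0.75 × (2×31.23 + 4×42.656) = 174.8 kips.
Governing: min(227.3, 174.8) = 174.8 kips → bearing.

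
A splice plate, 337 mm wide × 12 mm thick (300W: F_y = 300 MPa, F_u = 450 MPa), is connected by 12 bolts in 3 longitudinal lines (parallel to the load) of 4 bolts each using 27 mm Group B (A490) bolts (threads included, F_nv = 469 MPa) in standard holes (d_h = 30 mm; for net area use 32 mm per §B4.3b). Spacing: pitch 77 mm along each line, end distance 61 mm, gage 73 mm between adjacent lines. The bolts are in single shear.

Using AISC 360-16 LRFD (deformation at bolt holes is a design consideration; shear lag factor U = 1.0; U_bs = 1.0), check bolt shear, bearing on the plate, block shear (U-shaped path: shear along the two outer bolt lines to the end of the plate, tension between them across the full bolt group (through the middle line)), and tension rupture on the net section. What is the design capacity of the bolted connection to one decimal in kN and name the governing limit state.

Bolt shear: A_b = π(27)²/4 = 572.56 mm². φR_n = 0.75 × 469 × 572.56 × 12 × 1 = 2416.8 kN.
Bearing (12 mm plate, F_u = 450 MPa): end bolts L_c = 61 − 30/2 = 46, R_n = min(1.2×46×12×450, 2.4×27×12×450) = 298.08 kN/bolt; interior L_c = 77 − 30 = 47, R_n = 304.56 kN/bolt. φR_n = 0.75 × (3×298.08 + 9×304.56) = 2726.5 kN.
Block shear: shear path 2×[61+3×77] = 2×292 mm, A_gv = 7008, A_nv = 2×(292 − 3.5×32)×12 = 4320 mm²; tension across gage: (146 − 2×32)×12 = 984 mm². R_n = min(0.6×450×4320, 0.6×300×7008) + 1.0×450×984 = min(1166.4, 1261.4) + 442.8 = 1609.2 kN. φR_n = 0.75 × 1609.2 = 1206.9 kN.
Tension rupture (net): A_n = (337 − 3×32)×12 = 2892 mm² (U = 1.0, A_e = A_n). φR_n = 0.75 × 450 × 2892 = 976.1 kN.
Governing: min(2416.8, 2726.5, 1206.9, 976.1) = 976.1 kN → net-section rupture.

976.1 kN (net-section rupture governs)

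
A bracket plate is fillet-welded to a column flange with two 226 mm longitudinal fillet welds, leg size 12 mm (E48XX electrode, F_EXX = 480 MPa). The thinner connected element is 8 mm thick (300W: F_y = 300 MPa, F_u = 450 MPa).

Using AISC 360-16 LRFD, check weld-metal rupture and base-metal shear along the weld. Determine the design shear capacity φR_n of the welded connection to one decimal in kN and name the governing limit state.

650.9 kN (base-metal shear governs)

Weld metal: throat = 0.707×12 = 8.484 mm, L = 2×226 = 452 mm. φR_n = 0.75 × 0.6 × 480 × 8.484 × 452 = 828.3 kN.
Base metal shear (8 mm plate): yield φR_n = 1.0×0.6×300×8×452 = 650.9 kN; rupture φR_n = 0.75×0.6×450×8×452 = 732.2 kN; take 650.9 kN (yield).
Governing: min(828.3, 650.9) = 650.9 kN → base-metal shear.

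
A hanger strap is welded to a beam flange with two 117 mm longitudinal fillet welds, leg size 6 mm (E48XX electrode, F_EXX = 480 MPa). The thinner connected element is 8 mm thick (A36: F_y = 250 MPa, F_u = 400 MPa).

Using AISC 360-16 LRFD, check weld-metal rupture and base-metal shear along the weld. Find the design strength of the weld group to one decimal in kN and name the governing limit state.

Weld metal: throat = 0.707×6 = 4.242 mm, L = 2×117 = 234 mm. φR_n = 0.75 × 0.6 × 480 × 4.242 × 234 = 214.4 kN.
Base metal shear (8 mm plate): yield φR_n = 1.0×0.6×250×8×234 = 280.8 kN; rupture φR_n = 0.75×0.6×400×8×234 = 337.0 kN; take 280.8 kN (yield).
Governing: min(214.4, 280.8) = 214.4 kN → weld metal.

214.4 kN (weld metal governs)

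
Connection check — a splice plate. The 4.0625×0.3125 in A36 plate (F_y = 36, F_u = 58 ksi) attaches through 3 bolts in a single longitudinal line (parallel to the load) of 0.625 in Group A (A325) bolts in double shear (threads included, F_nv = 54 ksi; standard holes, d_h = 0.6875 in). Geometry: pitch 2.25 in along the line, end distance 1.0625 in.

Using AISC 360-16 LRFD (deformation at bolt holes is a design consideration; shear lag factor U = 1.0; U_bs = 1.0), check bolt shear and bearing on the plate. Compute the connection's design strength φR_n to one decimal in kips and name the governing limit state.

Bolt shear: A_b = π(0.625)²/4 = 0.3068 in². φR_n = 0.75 × 54 × 0.3068 × 3 × 2 = 74.6 kips.
Bearing (0.3125 in plate, F_u = 58 ksi): end bolts L_c = 1.0625 − 0.6875/2 = 0.71875, R_n = min(1.2×0.71875×0.3125×58, 2.4×0.625×0.3125×58) = 15.633 kips/bolt; interior L_c = 2.25 − 0.6875 = 1.5625, R_n = 27.188 kips/bolt. φR_n = 0.75 × (1×15.633 + 2×27.188) = 52.5 kips.
Governing: min(74.6, 52.5) = 52.5 kips → bearing.

52.5 kips (bearing governs)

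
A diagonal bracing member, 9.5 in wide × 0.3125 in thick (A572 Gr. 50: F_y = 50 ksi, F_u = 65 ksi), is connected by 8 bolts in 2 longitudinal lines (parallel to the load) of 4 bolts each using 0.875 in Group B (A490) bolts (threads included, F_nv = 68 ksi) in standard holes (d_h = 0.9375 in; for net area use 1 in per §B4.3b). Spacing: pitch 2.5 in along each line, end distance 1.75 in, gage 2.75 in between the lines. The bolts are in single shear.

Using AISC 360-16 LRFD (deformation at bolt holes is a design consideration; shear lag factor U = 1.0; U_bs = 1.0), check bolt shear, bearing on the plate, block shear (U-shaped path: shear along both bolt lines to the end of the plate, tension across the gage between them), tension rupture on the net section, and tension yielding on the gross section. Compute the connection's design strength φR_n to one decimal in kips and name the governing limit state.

114.3 kips (net-section rupture governs)

Bolt shear: A_b = π(0.875)²/4 = 0.60132 in². φR_n = 0.75 × 68 × 0.60132 × 8 × 1 = 245.3 kips.
Bearing (0.3125 in plate, F_u = 65 ksi): end bolts L_c = 1.75 − 0.9375/2 = 1.28125, R_n = min(1.2×1.28125×0.3125×65, 2.4×0.875×0.3125×65) = 31.23 kips/bolt; interior L_c = 2.5 − 0.9375 = 1.5625, R_n = 38.086 kips/bolt. φR_n = 0.75 × (2×31.23 + 6×38.086) = 218.2 kips.
Block shear: shear path 2×[1.75+3×2.5] = 2×9.25 in, A_gv = 5.7813, A_nv = 2×(9.25 − 3.5×1)×0.3125 = 3.5938 in²; tension across gage: (2.75 − 1×1)×0.3125 = 0.54688 in². R_n = min(0.6×65×3.5938, 0.6×50×5.7813) + 1.0×65×0.54688 = min(140.16, 173.44) + 35.547 = 175.71 kips. φR_n = 0.75 × 175.71 = 131.8 kips.
Tension rupture (net): A_n = (9.5 − 2×1)×0.3125 = 2.3438 in² (U = 1.0, A_e = A_n). φR_n = 0.75 × 65 × 2.3438 = 114.3 kips.
Tension yield (gross): A_g = 9.5×0.3125 = 2.9688 in². φR_n = 0.90 × 50 × 2.9688 = 133.6 kips.
Governing: min(245.3, 218.2, 131.8, 114.3, 133.6) = 114.3 kips → net-section rupture.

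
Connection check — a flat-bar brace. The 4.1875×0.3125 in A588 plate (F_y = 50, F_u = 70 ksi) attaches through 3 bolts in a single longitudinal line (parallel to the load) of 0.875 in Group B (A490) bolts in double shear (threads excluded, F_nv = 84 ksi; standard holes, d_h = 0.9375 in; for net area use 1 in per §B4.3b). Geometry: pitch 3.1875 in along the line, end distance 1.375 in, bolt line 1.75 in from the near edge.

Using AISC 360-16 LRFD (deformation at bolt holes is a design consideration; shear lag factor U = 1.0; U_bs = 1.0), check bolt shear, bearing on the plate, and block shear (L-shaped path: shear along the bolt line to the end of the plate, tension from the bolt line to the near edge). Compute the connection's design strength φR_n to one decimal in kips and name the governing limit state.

Bolt shear: A_b = π(0.875)²/4 = 0.60132 in². φR_n = 0.75 × 84 × 0.60132 × 3 × 2 = 227.3 kips.
Bearing (0.3125 in plate, F_u = 70 ksi): end bolts L_c = 1.375 − 0.9375/2 = 0.90625, R_n = min(1.2×0.90625×0.3125×70, 2.4×0.875×0.3125×70) = 23.789 kips/bolt; interior L_c = 3.1875 − 0.9375 = 2.25, R_n = 45.938 kips/bolt. φR_n = 0.75 × (1×23.789 + 2×45.938) = 86.7 kips.
Block shear: shear path 1×[1.375+2×3.1875] = 1×7.75 in, A_gv = 2.4219, A_nv = 1×(7.75 − 2.5×1)×0.3125 = 1.6406 in²; tension to near edge: (1.75 − 0.5×1)×0.3125 = 0.39063 in². R_n = min(0.6×70×1.6406, 0.6×50×2.4219) + 1.0×70×0.39063 = min(68.905, 72.657) + 27.344 = 96.249 kips. φR_n = 0.75 × 96.249 = 72.2 kips.
Governing: min(227.3, 86.7, 72.2) = 72.2 kips → block shear.

72.2 kips (block shear governs)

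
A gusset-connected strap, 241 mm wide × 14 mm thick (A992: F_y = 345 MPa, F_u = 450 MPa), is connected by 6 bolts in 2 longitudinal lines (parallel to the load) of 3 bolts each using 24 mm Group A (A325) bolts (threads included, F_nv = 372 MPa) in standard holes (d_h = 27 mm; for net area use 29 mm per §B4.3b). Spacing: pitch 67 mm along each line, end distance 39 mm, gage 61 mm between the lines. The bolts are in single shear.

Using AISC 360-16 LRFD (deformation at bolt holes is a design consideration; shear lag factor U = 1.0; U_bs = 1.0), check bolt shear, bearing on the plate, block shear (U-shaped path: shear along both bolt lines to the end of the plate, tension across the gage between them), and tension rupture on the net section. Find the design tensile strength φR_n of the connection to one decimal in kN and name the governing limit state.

Bolt shear: A_b = π(24)²/4 = 452.39 mm². φR_n = 0.75 × 372 × 452.39 × 6 × 1 = 757.3 kN.
Bearing (14 mm plate, F_u = 450 MPa): end bolts L_c = 39 − 27/2 = 25.5, R_n = min(1.2×25.5×14×450, 2.4×24×14×450) = 192.78 kN/bolt; interior L_c = 67 − 27 = 40, R_n = 302.4 kN/bolt. φR_n = 0.75 × (2×192.78 + 4×302.4) = 1196.4 kN.
Block shear: shear path 2×[39+2×67] = 2×173 mm, A_gv = 4844, A_nv = 2×(173 − 2.5×29)×14 = 2814 mm²; tension across gage: (61 − 1×29)×14 = 448 mm². R_n = min(0.6×450×2814, 0.6×345×4844) + 1.0×450×448 = min(759.78, 1002.7) + 201.6 = 961.38 kN. φR_n = 0.75 × 961.38 = 721.0 kN.
Tension rupture (net): A_n = (241 − 2×29)×14 = 2562 mm² (U = 1.0, A_e = A_n). φR_n = 0.75 × 450 × 2562 = 864.7 kN.
Governing: min(757.3, 1196.4, 721.0, 864.7) = 721.0 kN → block shear.

721.0 kN (block shear governs)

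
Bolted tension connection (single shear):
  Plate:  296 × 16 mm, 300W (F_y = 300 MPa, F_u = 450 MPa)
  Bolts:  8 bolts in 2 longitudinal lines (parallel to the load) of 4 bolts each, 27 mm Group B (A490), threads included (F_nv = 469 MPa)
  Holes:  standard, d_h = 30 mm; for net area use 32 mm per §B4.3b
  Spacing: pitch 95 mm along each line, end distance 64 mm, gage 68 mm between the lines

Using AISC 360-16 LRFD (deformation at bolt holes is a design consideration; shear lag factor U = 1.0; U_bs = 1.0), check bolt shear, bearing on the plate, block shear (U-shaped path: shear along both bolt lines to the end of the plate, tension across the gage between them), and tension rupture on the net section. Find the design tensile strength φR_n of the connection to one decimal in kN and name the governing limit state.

1252.8 kN (net-section rupture governs)

Bolt shear: A_b = π(27)²/4 = 572.56 mm². φR_n = 0.75 × 469 × 572.56 × 8 × 1 = 1611.2 kN.
Bearing (16 mm plate, F_u = 450 MPa): end bolts L_c = 64 − 30/2 = 49, R_n = min(1.2×49×16×450, 2.4×27×16×450) = 423.36 kN/bolt; interior L_c = 95 − 30 = 65, R_n = 466.56 kN/bolt. φR_n = 0.75 × (2×423.36 + 6×466.56) = 2734.6 kN.
Block shear: shear path 2×[64+3×95] = 2×349 mm, A_gv = 11168, A_nv = 2×(349 − 3.5×32)×16 = 7584 mm²; tension across gage: (68 − 1×32)×16 = 576 mm². R_n = min(0.6×450×7584, 0.6×300×11168) + 1.0×450×576 = min(2047.7, 2010.2) + 259.2 = 2269.4 kN. φR_n = 0.75 × 2269.4 = 1702.1 kN.
Tension rupture (net): A_n = (296 − 2×32)×16 = 3712 mm² (U = 1.0, A_e = A_n). φR_n = 0.75 × 450 × 3712 = 1252.8 kN.
Governing: min(1611.2, 2734.6, 1702.1, 1252.8) = 1252.8 kN → net-section rupture.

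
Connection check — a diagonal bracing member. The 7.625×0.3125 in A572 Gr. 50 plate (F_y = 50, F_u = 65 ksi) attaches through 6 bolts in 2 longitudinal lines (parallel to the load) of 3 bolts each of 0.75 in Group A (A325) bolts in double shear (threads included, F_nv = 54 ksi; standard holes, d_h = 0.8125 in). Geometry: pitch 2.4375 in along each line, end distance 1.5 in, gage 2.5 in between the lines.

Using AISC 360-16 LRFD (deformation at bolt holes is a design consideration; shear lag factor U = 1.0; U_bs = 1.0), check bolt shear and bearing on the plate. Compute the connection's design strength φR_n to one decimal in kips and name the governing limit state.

Bolt shear: A_b = π(0.75)²/4 = 0.44179 in². φR_n = 0.75 × 54 × 0.44179 × 6 × 2 = 214.7 kips.
Bearing (0.3125 in plate, F_u = 65 ksi): end bolts L_c = 1.5 − 0.8125/2 = 1.09375, R_n = min(1.2×1.09375×0.3125×65, 2.4×0.75×0.3125×65) = 26.66 kips/bolt; interior L_c = 2.4375 − 0.8125 = 1.625, R_n = 36.563 kips/bolt. φR_n = 0.75 × (2×26.66 + 4×36.563) = 149.7 kips.
Governing: min(214.7, 149.7) = 149.7 kips → bearing.

149.7 kips (bearing governs)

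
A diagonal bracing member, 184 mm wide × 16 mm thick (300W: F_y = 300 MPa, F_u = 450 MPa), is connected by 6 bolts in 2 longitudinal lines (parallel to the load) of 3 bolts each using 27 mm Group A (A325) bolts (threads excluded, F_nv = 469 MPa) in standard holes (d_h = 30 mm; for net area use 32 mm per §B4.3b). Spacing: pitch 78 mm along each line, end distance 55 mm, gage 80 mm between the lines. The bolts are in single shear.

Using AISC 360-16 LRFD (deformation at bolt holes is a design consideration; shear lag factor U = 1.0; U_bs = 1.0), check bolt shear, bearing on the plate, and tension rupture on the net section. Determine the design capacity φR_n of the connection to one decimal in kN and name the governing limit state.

Bolt shear: A_b = π(27)²/4 = 572.56 mm². φR_n = 0.75 × 469 × 572.56 × 6 × 1 = 1208.4 kN.
Bearing (16 mm plate, F_u = 450 MPa): end bolts L_c = 55 − 30/2 = 40, R_n = min(1.2×40×16×450, 2.4×27×16×450) = 345.6 kN/bolt; interior L_c = 78 − 30 = 48, R_n = 414.72 kN/bolt. φR_n = 0.75 × (2×345.6 + 4×414.72) = 1762.6 kN.
Tension rupture (net): A_n = (184 − 2×32)×16 = 1920 mm² (U = 1.0, A_e = A_n). φR_n = 0.75 × 450 × 1920 = 648.0 kN.
Governing: min(1208.4, 1762.6, 648.0) = 648.0 kN → net-section rupture.

648.0 kN (net-section rupture governs)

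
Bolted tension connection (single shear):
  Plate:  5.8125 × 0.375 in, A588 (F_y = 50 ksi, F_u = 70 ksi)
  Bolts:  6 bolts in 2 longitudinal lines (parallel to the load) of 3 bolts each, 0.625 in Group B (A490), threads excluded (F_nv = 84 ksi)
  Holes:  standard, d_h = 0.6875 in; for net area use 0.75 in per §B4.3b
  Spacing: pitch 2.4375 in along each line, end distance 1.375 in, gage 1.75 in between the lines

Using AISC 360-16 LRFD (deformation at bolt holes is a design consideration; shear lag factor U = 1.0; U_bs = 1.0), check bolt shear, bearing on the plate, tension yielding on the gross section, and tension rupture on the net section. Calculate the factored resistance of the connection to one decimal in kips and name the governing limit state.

84.9 kips (net-section rupture governs)

Bolt shear: A_b = π(0.625)²/4 = 0.3068 in². φR_n = 0.75 × 84 × 0.3068 × 6 × 1 = 116.0 kips.
Bearing (0.375 in plate, F_u = 70 ksi): end bolts L_c = 1.375 − 0.6875/2 = 1.03125, R_n = min(1.2×1.03125×0.375×70, 2.4×0.625×0.375×70) = 32.484 kips/bolt; interior L_c = 2.4375 − 0.6875 = 1.75, R_n = 39.375 kips/bolt. φR_n = 0.75 × (2×32.484 + 4×39.375) = 166.9 kips.
Tension yield (gross): A_g = 5.8125×0.375 = 2.1797 in². φR_n = 0.90 × 50 × 2.1797 = 98.1 kips.
Tension rupture (net): A_n = (5.8125 − 2×0.75)×0.375 = 1.6172 in² (U = 1.0, A_e = A_n). φR_n = 0.75 × 70 × 1.6172 = 84.9 kips.
Governing: min(116.0, 166.9, 98.1, 84.9) = 84.9 kips → net-section rupture.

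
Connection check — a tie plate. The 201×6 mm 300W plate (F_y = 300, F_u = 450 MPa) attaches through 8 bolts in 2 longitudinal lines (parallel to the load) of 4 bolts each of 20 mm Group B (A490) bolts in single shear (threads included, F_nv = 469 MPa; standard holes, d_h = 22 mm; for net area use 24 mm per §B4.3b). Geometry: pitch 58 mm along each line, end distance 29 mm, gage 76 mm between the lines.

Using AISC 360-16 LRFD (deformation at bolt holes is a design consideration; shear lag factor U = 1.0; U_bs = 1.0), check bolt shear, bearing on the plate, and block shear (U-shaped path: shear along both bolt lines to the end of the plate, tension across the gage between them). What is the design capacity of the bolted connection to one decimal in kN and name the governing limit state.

Bolt shear: A_b = π(20)²/4 = 314.16 mm². φR_n = 0.75 × 469 × 314.16 × 8 × 1 = 884.0 kN.
Bearing (6 mm plate, F_u = 450 MPa): end bolts L_c = 29 − 22/2 = 18, R_n = min(1.2×18×6×450, 2.4×20×6×450) = 58.32 kN/bolt; interior L_c = 58 − 22 = 36, R_n = 116.64 kN/bolt. φR_n = 0.75 × (2×58.32 + 6×116.64) = 612.4 kN.
Block shear: shear path 2×[29+3×58] = 2×203 mm, A_gv = 2436, A_nv = 2×(203 − 3.5×24)×6 = 1428 mm²; tension across gage: (76 − 1×24)×6 = 312 mm². R_n = min(0.6×450×1428, 0.6×300×2436) + 1.0×450×312 = min(385.56, 438.48) + 140.4 = 525.96 kN. φR_n = 0.75 × 525.96 = 394.5 kN.
Governing: min(884.0, 612.4, 394.5) = 394.5 kN → block shear.

394.5 kN (block shear governs)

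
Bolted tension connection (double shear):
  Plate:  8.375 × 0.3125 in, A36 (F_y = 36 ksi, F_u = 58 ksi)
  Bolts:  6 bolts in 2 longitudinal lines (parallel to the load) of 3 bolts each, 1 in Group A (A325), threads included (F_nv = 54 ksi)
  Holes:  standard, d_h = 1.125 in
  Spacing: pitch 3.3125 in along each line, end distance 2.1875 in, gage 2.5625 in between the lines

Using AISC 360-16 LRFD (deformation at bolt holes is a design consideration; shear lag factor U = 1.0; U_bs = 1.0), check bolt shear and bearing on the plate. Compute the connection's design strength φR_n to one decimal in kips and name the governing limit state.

Bolt shear: A_b = π(1)²/4 = 0.7854 in². φR_n = 0.75 × 54 × 0.7854 × 6 × 2 = 381.7 kips.
Bearing (0.3125 in plate, F_u = 58 ksi): end bolts L_c = 2.1875 − 1.125/2 = 1.625, R_n = min(1.2×1.625×0.3125×58, 2.4×1×0.3125×58) = 35.344 kips/bolt; interior L_c = 3.3125 − 1.125 = 2.1875, R_n = 43.5 kips/bolt. φR_n = 0.75 × (2×35.344 + 4×43.5) = 183.5 kips.
Governing: min(381.7, 183.5) = 183.5 kips → bearing.

183.5 kips (bearing governs)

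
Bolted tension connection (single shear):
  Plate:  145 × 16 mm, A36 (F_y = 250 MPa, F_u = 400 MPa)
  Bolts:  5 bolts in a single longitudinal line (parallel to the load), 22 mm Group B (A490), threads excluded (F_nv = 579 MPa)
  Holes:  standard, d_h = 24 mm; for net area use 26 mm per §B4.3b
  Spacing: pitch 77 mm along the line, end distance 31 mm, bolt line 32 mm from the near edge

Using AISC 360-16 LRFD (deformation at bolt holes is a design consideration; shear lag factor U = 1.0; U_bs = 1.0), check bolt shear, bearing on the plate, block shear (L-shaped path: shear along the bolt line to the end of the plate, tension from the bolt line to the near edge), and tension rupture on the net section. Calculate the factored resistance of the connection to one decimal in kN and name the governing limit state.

571.2 kN (net-section rupture governs)

Bolt shear: A_b = π(22)²/4 = 380.13 mm². φR_n = 0.75 × 579 × 380.13 × 5 × 1 = 825.4 kN.
Bearing (16 mm plate, F_u = 400 MPa): end bolts L_c = 31 − 24/2 = 19, R_n = min(1.2×19×16×400, 2.4×22×16×400) = 145.92 kN/bolt; interior L_c = 77 − 24 = 53, R_n = 337.92 kN/bolt. φR_n = 0.75 × (1×145.92 + 4×337.92) = 1123.2 kN.
Block shear: shear path 1×[31+4×77] = 1×339 mm, A_gv = 5424, A_nv = 1×(339 − 4.5×26)×16 = 3552 mm²; tension to near edge: (32 − 0.5×26)×16 = 304 mm². R_n = min(0.6×400×3552, 0.6×250×5424) + 1.0×400×304 = min(852.48, 813.6) + 121.6 = 935.2 kN. φR_n = 0.75 × 935.2 = 701.4 kN.
Tension rupture (net): A_n = (145 − 1×26)×16 = 1904 mm² (U = 1.0, A_e = A_n). φR_n = 0.75 × 400 × 1904 = 571.2 kN.
Governing: min(825.4, 1123.2, 701.4, 571.2) = 571.2 kN → net-section rupture.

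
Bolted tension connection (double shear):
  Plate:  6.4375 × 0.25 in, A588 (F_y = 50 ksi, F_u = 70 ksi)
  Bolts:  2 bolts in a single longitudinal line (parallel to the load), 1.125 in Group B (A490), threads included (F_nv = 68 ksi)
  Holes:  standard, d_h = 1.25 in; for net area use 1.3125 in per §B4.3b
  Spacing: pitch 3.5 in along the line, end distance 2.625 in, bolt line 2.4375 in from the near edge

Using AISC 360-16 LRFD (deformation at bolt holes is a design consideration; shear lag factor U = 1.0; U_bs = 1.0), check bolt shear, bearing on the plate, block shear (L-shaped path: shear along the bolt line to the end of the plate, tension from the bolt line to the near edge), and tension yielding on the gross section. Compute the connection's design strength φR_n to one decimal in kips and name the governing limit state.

56.1 kips (block shear governs)

Bolt shear: A_b = π(1.125)²/4 = 0.99402 in². φR_n = 0.75 × 68 × 0.99402 × 2 × 2 = 202.8 kips.
Bearing (0.25 in plate, F_u = 70 ksi): end bolts L_c = 2.625 − 1.25/2 = 2, R_n = min(1.2×2×0.25×70, 2.4×1.125×0.25×70) = 42 kips/bolt; interior L_c = 3.5 − 1.25 = 2.25, R_n = 47.25 kips/bolt. φR_n = 0.75 × (1×42 + 1×47.25) = 66.9 kips.
Block shear: shear path 1×[2.625+1×3.5] = 1×6.125 in, A_gv = 1.5313, A_nv = 1×(6.125 − 1.5×1.3125)×0.25 = 1.0391 in²; tension to near edge: (2.4375 − 0.5×1.3125)×0.25 = 0.44531 in². R_n = min(0.6×70×1.0391, 0.6×50×1.5313) + 1.0×70×0.44531 = min(43.642, 45.939) + 31.172 = 74.814 kips. φR_n = 0.75 × 74.814 = 56.1 kips.
Tension yield (gross): A_g = 6.4375×0.25 = 1.6094 in². φR_n = 0.90 × 50 × 1.6094 = 72.4 kips.
Governing: min(202.8, 66.9, 56.1, 72.4) = 56.1 kips → block shear.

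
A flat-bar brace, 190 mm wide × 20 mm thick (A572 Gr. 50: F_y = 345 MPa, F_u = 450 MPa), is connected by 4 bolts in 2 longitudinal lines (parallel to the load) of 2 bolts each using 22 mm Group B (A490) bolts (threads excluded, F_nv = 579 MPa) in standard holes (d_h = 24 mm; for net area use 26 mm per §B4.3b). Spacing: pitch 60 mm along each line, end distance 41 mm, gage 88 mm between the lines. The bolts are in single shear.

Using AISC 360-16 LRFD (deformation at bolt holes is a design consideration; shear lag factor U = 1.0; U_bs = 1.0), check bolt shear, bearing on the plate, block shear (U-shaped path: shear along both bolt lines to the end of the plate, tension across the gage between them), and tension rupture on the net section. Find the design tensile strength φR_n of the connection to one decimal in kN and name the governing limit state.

Bolt shear: A_b = π(22)²/4 = 380.13 mm². φR_n = 0.75 × 579 × 380.13 × 4 × 1 = 660.3 kN.
Bearing (20 mm plate, F_u = 450 MPa): end bolts L_c = 41 − 24/2 = 29, R_n = min(1.2×29×20×450, 2.4×22×20×450) = 313.2 kN/bolt; interior L_c = 60 − 24 = 36, R_n = 388.8 kN/bolt. φR_n = 0.75 × (2×313.2 + 2×388.8) = 1053.0 kN.
Block shear: shear path 2×[41+1×60] = 2×101 mm, A_gv = 4040, A_nv = 2×(101 − 1.5×26)×20 = 2480 mm²; tension across gage: (88 − 1×26)×20 = 1240 mm². R_n = min(0.6×450×2480, 0.6×345×4040) + 1.0×450×1240 = min(669.6, 836.28) + 558 = 1227.6 kN. φR_n = 0.75 × 1227.6 = 920.7 kN.
Tension rupture (net): A_n = (190 − 2×26)×20 = 2760 mm² (U = 1.0, A_e = A_n). φR_n = 0.75 × 450 × 2760 = 931.5 kN.
Governing: min(660.3, 1053.0, 920.7, 931.5) = 660.3 kN → bolt shear.

660.3 kN (bolt shear governs)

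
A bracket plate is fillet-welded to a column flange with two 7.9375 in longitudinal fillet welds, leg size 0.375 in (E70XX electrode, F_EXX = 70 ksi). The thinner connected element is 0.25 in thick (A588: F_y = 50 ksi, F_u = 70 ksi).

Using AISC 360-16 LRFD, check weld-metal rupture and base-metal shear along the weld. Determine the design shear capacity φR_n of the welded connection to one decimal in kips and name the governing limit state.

119.1 kips (base-metal shear governs)

Weld metal: throat = 0.707×0.375 = 0.26513 in, L = 2×7.9375 = 15.875 in. φR_n = 0.75 × 0.6 × 70 × 0.26513 × 15.875 = 132.6 kips.
Base metal shear (0.25 in plate): yield φR_n = 1.0×0.6×50×0.25×15.875 = 119.1 kips; rupture φR_n = 0.75×0.6×70×0.25×15.875 = 125.0 kips; take 119.1 kips (yield).
Governing: min(132.6, 119.1) = 119.1 kips → base-metal shear.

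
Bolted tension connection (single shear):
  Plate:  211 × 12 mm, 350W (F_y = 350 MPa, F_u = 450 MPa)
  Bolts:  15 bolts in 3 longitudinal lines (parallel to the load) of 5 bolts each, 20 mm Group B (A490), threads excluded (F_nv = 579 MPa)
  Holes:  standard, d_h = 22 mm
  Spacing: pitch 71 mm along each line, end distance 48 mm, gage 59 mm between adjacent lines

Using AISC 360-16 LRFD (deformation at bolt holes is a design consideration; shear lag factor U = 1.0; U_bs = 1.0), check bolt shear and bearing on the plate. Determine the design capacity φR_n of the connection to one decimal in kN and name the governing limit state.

2046.4 kN (bolt shear governs)

Bolt shear: A_b = π(20)²/4 = 314.16 mm². φR_n = 0.75 × 579 × 314.16 × 15 × 1 = 2046.4 kN.
Bearing (12 mm plate, F_u = 450 MPa): end bolts L_c = 48 − 22/2 = 37, R_n = min(1.2×37×12×450, 2.4×20×12×450) = 239.76 kN/bolt; interior L_c = 71 − 22 = 49, R_n = 259.2 kN/bolt. φR_n = 0.75 × (3×239.76 + 12×259.2) = 2872.3 kN.
Governing: min(2046.4, 2872.3) = 2046.4 kN → bolt shear.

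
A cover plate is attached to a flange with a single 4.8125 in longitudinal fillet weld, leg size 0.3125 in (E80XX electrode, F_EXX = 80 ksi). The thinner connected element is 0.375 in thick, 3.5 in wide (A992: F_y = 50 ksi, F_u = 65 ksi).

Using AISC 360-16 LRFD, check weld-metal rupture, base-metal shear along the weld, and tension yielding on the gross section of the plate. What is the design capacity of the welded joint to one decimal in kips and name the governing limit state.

Weld metal: throat = 0.707×0.3125 = 0.22094 in, L = 4.8125 in. φR_n = 0.75 × 0.6 × 80 × 0.22094 × 4.8125 = 38.3 kips.
Base metal shear (0.375 in plate): yield φR_n = 1.0×0.6×50×0.375×4.8125 = 54.1 kips; rupture φR_n = 0.75×0.6×65×0.375×4.8125 = 52.8 kips; take 52.8 kips (rupture).
Tension yield (gross): A_g = 3.5×0.375 = 1.3125 in². φR_n = 0.90 × 50 × 1.3125 = 59.1 kips.
Governing: min(38.3, 52.8, 59.1) = 38.3 kips → weld metal.

38.3 kips (weld metal governs)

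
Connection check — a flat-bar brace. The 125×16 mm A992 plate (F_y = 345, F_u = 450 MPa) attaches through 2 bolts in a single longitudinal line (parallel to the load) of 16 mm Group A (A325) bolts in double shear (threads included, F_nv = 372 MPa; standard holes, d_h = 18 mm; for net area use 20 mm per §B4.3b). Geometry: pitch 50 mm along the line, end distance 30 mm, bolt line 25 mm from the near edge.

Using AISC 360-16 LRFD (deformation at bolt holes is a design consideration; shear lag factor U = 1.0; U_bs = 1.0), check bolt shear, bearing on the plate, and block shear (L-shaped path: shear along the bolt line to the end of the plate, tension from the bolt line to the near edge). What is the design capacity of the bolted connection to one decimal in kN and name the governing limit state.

Bolt shear: A_b = π(16)²/4 = 201.06 mm². φR_n = 0.75 × 372 × 201.06 × 2 × 2 = 224.4 kN.
Bearing (16 mm plate, F_u = 450 MPa): end bolts L_c = 30 − 18/2 = 21, R_n = min(1.2×21×16×450, 2.4×16×16×450) = 181.44 kN/bolt; interior L_c = 50 − 18 = 32, R_n = 276.48 kN/bolt. φR_n = 0.75 × (1×181.44 + 1×276.48) = 343.4 kN.
Block shear: shear path 1×[30+1×50] = 1×80 mm, A_gv = 1280, A_nv = 1×(80 − 1.5×20)×16 = 800 mm²; tension to near edge: (25 − 0.5×20)×16 = 240 mm². R_n = min(0.6×450×800, 0.6×345×1280) + 1.0×450×240 = min(216, 264.96) + 108 = 324 kN. φR_n = 0.75 × 324 = 243.0 kN.
Governing: min(224.4, 343.4, 243.0) = 224.4 kN → bolt shear.

224.4 kN (bolt shear governs)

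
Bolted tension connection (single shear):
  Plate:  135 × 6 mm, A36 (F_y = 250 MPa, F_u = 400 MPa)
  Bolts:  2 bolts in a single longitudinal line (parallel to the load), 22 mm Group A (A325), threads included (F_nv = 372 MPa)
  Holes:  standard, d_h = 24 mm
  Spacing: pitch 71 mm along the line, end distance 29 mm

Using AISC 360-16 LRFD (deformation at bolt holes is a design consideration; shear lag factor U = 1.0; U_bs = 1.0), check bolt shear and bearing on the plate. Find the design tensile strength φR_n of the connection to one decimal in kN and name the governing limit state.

Bolt shear: A_b = π(22)²/4 = 380.13 mm². φR_n = 0.75 × 372 × 380.13 × 2 × 1 = 212.1 kN.
Bearing (6 mm plate, F_u = 400 MPa): end bolts L_c = 29 − 24/2 = 17, R_n = min(1.2×17×6×400, 2.4×22×6×400) = 48.96 kN/bolt; interior L_c = 71 − 24 = 47, R_n = 126.72 kN/bolt. φR_n = 0.75 × (1×48.96 + 1×126.72) = 131.8 kN.
Governing: min(212.1, 131.8) = 131.8 kN → bearing.

131.8 kN (bearing governs)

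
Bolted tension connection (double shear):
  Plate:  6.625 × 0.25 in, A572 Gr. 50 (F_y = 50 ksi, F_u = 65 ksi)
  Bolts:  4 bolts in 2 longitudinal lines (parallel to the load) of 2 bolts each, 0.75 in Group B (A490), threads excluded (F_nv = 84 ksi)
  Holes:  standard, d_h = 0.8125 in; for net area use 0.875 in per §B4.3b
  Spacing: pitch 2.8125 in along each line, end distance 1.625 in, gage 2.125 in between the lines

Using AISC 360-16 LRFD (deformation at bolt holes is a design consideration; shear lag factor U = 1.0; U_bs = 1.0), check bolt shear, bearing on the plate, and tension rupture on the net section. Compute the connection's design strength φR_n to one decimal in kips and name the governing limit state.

59.4 kips (net-section rupture governs)

Bolt shear: A_b = π(0.75)²/4 = 0.44179 in². φR_n = 0.75 × 84 × 0.44179 × 4 × 2 = 222.7 kips.
Bearing (0.25 in plate, F_u = 65 ksi): end bolts L_c = 1.625 − 0.8125/2 = 1.21875, R_n = min(1.2×1.21875×0.25×65, 2.4×0.75×0.25×65) = 23.766 kips/bolt; interior L_c = 2.8125 − 0.8125 = 2, R_n = 29.25 kips/bolt. φR_n = 0.75 × (2×23.766 + 2×29.25) = 79.5 kips.
Tension rupture (net): A_n = (6.625 − 2×0.875)×0.25 = 1.2188 in² (U = 1.0, A_e = A_n). φR_n = 0.75 × 65 × 1.2188 = 59.4 kips.
Governing: min(222.7, 79.5, 59.4) = 59.4 kips → net-section rupture.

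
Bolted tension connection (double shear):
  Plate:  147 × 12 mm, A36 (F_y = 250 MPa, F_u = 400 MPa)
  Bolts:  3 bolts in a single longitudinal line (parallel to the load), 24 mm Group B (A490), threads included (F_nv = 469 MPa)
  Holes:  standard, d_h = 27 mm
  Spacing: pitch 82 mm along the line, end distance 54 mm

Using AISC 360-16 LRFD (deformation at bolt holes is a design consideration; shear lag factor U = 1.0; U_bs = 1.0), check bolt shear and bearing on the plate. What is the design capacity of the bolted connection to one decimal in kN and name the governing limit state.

Bolt shear: A_b = π(24)²/4 = 452.39 mm². φR_n = 0.75 × 469 × 452.39 × 3 × 2 = 954.8 kN.
Bearing (12 mm plate, F_u = 400 MPa): end bolts L_c = 54 − 27/2 = 40.5, R_n = min(1.2×40.5×12×400, 2.4×24×12×400) = 233.28 kN/bolt; interior L_c = 82 − 27 = 55, R_n = 276.48 kN/bolt. φR_n = 0.75 × (1×233.28 + 2×276.48) = 589.7 kN.
Governing: min(954.8, 589.7) = 589.7 kN → bearing.

589.7 kN (bearing governs)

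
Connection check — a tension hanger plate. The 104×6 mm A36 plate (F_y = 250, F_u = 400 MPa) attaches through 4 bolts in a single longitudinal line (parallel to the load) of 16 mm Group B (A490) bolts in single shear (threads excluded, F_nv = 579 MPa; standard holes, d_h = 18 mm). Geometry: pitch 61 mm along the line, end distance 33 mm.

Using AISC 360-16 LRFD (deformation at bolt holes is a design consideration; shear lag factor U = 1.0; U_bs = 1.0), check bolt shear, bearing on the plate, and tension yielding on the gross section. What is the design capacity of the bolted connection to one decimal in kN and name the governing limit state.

Bolt shear: A_b = π(16)²/4 = 201.06 mm². φR_n = 0.75 × 579 × 201.06 × 4 × 1 = 349.2 kN.
Bearing (6 mm plate, F_u = 400 MPa): end bolts L_c = 33 − 18/2 = 24, R_n = min(1.2×24×6×400, 2.4×16×6×400) = 69.12 kN/bolt; interior L_c = 61 − 18 = 43, R_n = 92.16 kN/bolt. φR_n = 0.75 × (1×69.12 + 3×92.16) = 259.2 kN.
Tension yield (gross): A_g = 104×6 = 624 mm². φR_n = 0.90 × 250 × 624 = 140.4 kN.
Governing: min(349.2, 259.2, 140.4) = 140.4 kN → gross-section yield.

140.4 kN (gross-section yield governs)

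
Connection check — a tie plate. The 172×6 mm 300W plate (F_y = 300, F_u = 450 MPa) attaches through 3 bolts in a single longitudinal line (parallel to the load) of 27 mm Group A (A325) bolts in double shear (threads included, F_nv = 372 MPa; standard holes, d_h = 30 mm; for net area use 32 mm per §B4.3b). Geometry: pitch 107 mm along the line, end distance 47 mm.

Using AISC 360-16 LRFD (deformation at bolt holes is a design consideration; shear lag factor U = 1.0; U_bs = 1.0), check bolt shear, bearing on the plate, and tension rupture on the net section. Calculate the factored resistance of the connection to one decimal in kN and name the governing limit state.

283.5 kN (net-section rupture governs)

Bolt shear: A_b = π(27)²/4 = 572.56 mm². φR_n = 0.75 × 372 × 572.56 × 3 × 2 = 958.5 kN.
Bearing (6 mm plate, F_u = 450 MPa): end bolts L_c = 47 − 30/2 = 32, R_n = min(1.2×32×6×450, 2.4×27×6×450) = 103.68 kN/bolt; interior L_c = 107 − 30 = 77, R_n = 174.96 kN/bolt. φR_n = 0.75 × (1×103.68 + 2×174.96) = 340.2 kN.
Tension rupture (net): A_n = (172 − 1×32)×6 = 840 mm² (U = 1.0, A_e = A_n). φR_n = 0.75 × 450 × 840 = 283.5 kN.
Governing: min(958.5, 340.2, 283.5) = 283.5 kN → net-section rupture.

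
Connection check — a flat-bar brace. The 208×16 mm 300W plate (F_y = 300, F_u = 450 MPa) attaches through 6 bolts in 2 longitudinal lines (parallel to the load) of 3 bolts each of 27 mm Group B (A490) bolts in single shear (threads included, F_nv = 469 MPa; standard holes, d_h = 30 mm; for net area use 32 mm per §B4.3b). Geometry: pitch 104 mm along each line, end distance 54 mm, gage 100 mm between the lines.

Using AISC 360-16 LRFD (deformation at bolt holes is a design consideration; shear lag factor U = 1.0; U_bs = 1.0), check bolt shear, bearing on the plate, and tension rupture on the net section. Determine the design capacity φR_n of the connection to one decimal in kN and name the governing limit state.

777.6 kN (net-section rupture governs)

Bolt shear: A_b = π(27)²/4 = 572.56 mm². φR_n = 0.75 × 469 × 572.56 × 6 × 1 = 1208.4 kN.
Bearing (16 mm plate, F_u = 450 MPa): end bolts L_c = 54 − 30/2 = 39, R_n = min(1.2×39×16×450, 2.4×27×16×450) = 336.96 kN/bolt; interior L_c = 104 − 30 = 74, R_n = 466.56 kN/bolt. φR_n = 0.75 × (2×336.96 + 4×466.56) = 1905.1 kN.
Tension rupture (net): A_n = (208 − 2×32)×16 = 2304 mm² (U = 1.0, A_e = A_n). φR_n = 0.75 × 450 × 2304 = 777.6 kN.
Governing: min(1208.4, 1905.1, 777.6) = 777.6 kN → net-section rupture.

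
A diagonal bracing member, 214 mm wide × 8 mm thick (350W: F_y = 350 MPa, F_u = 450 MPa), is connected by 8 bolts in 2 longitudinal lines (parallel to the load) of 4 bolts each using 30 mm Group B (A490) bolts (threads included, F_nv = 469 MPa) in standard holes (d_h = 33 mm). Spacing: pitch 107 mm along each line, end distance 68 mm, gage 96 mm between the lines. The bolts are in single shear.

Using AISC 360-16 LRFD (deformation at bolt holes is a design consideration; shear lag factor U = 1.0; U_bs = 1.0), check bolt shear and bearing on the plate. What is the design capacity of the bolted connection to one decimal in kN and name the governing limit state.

Bolt shear: A_b = π(30)²/4 = 706.86 mm². φR_n = 0.75 × 469 × 706.86 × 8 × 1 = 1989.1 kN.
Bearing (8 mm plate, F_u = 450 MPa): end bolts L_c = 68 − 33/2 = 51.5, R_n = min(1.2×51.5×8×450, 2.4×30×8×450) = 222.48 kN/bolt; interior L_c = 107 − 33 = 74, R_n = 259.2 kN/bolt. φR_n = 0.75 × (2×222.48 + 6×259.2) = 1500.1 kN.
Governing: min(1989.1, 1500.1) = 1500.1 kN → bearing.

1500.1 kN (bearing governs)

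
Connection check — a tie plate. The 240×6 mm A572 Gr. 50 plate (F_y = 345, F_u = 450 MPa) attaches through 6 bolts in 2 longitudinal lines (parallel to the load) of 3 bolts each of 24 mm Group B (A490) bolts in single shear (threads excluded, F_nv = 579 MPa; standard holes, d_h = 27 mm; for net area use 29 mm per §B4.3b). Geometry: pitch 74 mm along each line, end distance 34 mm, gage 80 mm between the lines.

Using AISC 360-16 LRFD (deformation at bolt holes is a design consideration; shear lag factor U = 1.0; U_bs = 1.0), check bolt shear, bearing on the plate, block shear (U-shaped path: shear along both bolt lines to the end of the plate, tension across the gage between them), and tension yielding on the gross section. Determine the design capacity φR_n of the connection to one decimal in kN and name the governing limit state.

Bolt shear: A_b = π(24)²/4 = 452.39 mm². φR_n = 0.75 × 579 × 452.39 × 6 × 1 = 1178.7 kN.
Bearing (6 mm plate, F_u = 450 MPa): end bolts L_c = 34 − 27/2 = 20.5, R_n = min(1.2×20.5×6×450, 2.4×24×6×450) = 66.42 kN/bolt; interior L_c = 74 − 27 = 47, R_n = 152.28 kN/bolt. φR_n = 0.75 × (2×66.42 + 4×152.28) = 556.5 kN.
Block shear: shear path 2×[34+2×74] = 2×182 mm, A_gv = 2184, A_nv = 2×(182 − 2.5×29)×6 = 1314 mm²; tension across gage: (80 − 1×29)×6 = 306 mm². R_n = min(0.6×450×1314, 0.6×345×2184) + 1.0×450×306 = min(354.78, 452.09) + 137.7 = 492.48 kN. φR_n = 0.75 × 492.48 = 369.4 kN.
Tension yield (gross): A_g = 240×6 = 1440 mm². φR_n = 0.90 × 345 × 1440 = 447.1 kN.
Governing: min(1178.7, 556.5, 369.4, 447.1) = 369.4 kN → block shear.

369.4 kN (block shear governs)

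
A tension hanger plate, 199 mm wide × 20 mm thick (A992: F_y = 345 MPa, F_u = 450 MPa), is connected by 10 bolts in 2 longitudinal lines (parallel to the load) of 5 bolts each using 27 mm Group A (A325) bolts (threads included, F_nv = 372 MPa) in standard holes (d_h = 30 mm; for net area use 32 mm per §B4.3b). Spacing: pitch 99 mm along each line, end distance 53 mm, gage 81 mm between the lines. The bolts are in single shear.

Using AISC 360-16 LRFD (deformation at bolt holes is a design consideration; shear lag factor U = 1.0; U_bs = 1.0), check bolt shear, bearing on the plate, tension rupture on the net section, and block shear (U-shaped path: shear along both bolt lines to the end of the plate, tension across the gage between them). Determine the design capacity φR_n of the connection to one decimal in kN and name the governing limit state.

Bolt shear: A_b = π(27)²/4 = 572.56 mm². φR_n = 0.75 × 372 × 572.56 × 10 × 1 = 1597.4 kN.
Bearing (20 mm plate, F_u = 450 MPa): end bolts L_c = 53 − 30/2 = 38, R_n = min(1.2×38×20×450, 2.4×27×20×450) = 410.4 kN/bolt; interior L_c = 99 − 30 = 69, R_n = 583.2 kN/bolt. φR_n = 0.75 × (2×410.4 + 8×583.2) = 4114.8 kN.
Tension rupture (net): A_n = (199 − 2×32)×20 = 2700 mm² (U = 1.0, A_e = A_n). φR_n = 0.75 × 450 × 2700 = 911.3 kN.
Block shear: shear path 2×[53+4×99] = 2×449 mm, A_gv = 17960, A_nv = 2×(449 − 4.5×32)×20 = 12200 mm²; tension across gage: (81 − 1×32)×20 = 980 mm². R_n = min(0.6×450×12200, 0.6×345×17960) + 1.0×450×980 = min(3294, 3717.7) + 441 = 3735 kN. φR_n = 0.75 × 3735 = 2801.3 kN.
Governing: min(1597.4, 4114.8, 911.3, 2801.3) = 911.3 kN → net-section rupture.

911.3 kN (net-section rupture governs)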